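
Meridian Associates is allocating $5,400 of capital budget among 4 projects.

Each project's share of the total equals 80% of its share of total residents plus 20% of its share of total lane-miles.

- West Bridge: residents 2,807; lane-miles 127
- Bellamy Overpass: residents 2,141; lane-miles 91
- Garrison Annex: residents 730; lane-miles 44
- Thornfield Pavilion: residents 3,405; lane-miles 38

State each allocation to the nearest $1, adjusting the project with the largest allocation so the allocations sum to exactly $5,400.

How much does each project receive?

Totals — residents 9,083, lane-miles 300.
Combined weights (80% residents + 20% lane-miles): West Bridge 0.3319; Bellamy Overpass 0.2492; Garrison Annex 0.0936; Thornfield Pavilion 0.3252.
Proportional shares: West Bridge 1,792.25; Bellamy Overpass 1,345.89; Garrison Annex 505.60; Thornfield Pavilion 1,756.26.
After rounding ($1): West Bridge $1,792; Bellamy Overpass $1,346; Garrison Annex $506; Thornfield Pavilion $1,756. Sum = $5,400.
No rounding difference to absorb.

West Bridge: $1,792 · Bellamy Overpass: $1,346 · Garrison Annex: $506 · Thornfield Pavilion: $1,756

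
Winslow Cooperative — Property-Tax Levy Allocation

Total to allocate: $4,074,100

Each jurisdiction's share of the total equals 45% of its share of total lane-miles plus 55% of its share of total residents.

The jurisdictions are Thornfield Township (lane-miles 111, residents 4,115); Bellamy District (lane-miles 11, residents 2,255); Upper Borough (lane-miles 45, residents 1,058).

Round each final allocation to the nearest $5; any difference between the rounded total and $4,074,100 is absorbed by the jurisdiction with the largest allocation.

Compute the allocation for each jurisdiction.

Totals — lane-miles 167, residents 7,428.
Composite weights (45% lane-miles + 55% residents): Thornfield Township 0.6038; Bellamy District 0.1966; Upper Borough 0.1996.
Proportional shares: Thornfield Township 2,459,915.11; Bellamy District 801,010.00; Upper Borough 813,174.89.
Rounded to nearest $5: Thornfield Township $2,459,915; Bellamy District $801,010; Upper Borough $813,175. Sum = $4,074,100.
Rounded total matches; no reconciliation needed.

Thornfield Township: $2,459,915; Bellamy District: $801,010; Upper Borough: $813,175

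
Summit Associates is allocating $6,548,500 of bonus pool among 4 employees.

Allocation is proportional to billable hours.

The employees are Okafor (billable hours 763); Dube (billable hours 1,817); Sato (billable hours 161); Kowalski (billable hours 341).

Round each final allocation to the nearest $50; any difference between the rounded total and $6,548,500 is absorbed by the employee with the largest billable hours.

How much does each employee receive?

Billable hours total: 3,082.
Proportional shares: Okafor 763/3,082 × $6,548,500 = 1,621,189.33; Dube 1,817/3,082 × $6,548,500 = 3,860,682.84; Sato 161/3,082 × $6,548,500 = 342,085.82; Kowalski 341/3,082 × $6,548,500 = 724,542.02.
Rounded to nearest $50: Okafor $1,621,200; Dube $3,860,700; Sato $342,100; Kowalski $724,550. Sum = $6,548,550.
Difference $6,548,500 − $6,548,550 = −$50 applied to largest billable hours (Dube): Dube becomes $3,860,650.

Okafor: $1,621,200; Dube: $3,860,650; Sato: $342,100; Kowalski: $724,550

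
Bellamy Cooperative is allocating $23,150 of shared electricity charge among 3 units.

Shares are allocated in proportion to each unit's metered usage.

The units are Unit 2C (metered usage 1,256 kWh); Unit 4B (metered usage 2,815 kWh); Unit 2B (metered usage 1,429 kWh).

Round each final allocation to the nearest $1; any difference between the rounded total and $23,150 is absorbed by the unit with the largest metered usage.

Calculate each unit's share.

Total metered usage = 1,256 + 2,815 + 1,429 = 5,500.
Raw shares: Unit 2C 5,286.62; Unit 4B 11,848.59; Unit 2B 6,014.79.
Rounded to nearest $1: Unit 2C $5,287; Unit 4B $11,849; Unit 2B $6,015. Sum = $23,151.
Difference $23,150 − $23,151 = −$1 applied to largest metered usage (Unit 4B): Unit 4B becomes $11,848.

Unit 2C: $5,287 · Unit 4B: $11,848 · Unit 2B: $6,015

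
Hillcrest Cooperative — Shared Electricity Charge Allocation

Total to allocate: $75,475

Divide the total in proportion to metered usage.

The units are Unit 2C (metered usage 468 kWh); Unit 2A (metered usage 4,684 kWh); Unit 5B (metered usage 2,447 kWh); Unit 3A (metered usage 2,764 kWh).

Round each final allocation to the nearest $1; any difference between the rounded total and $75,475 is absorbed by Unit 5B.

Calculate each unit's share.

Unit 2C: $3,409 · Unit 2A: $34,114 · Unit 5B: $17,821 · Unit 3A: $20,131

Metered usage total: 10,363.
Raw shares: Unit 2C 468/10,363 × $75,475 = 3,408.501; Unit 2A 4,684/10,363 × $75,475 = 34,114.15; Unit 5B 2,447/10,363 × $75,475 = 17,821.80; Unit 3A 2,764/10,363 × $75,475 = 20,130.55.
At nearest $1: Unit 2C $3,409; Unit 2A $34,114; Unit 5B $17,822; Unit 3A $20,131. Sum = $75,476.
Difference $75,475 − $75,476 = −$1 applied to Unit 5B: Unit 5B becomes $17,821.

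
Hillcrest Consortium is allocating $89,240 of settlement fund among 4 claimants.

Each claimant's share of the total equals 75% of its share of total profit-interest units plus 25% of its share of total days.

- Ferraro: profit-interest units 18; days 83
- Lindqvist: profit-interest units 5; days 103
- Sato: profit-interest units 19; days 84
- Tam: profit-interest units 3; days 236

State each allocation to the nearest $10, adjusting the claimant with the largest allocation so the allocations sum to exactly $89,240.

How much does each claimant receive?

Ferraro: $30,430 | Lindqvist: $11,980 | Sato: $31,960 | Tam: $14,870

Totals — profit-interest units 45, days 506.
Combined weights (75% profit-interest units + 25% days): Ferraro 0.3410; Lindqvist 0.1342; Sato 0.3582; Tam 0.1666.
Pro-rata amounts: Ferraro 30,431.55; Lindqvist 11,978.03; Sato 31,962.97; Tam 14,867.45.
At nearest $10: Ferraro $30,430; Lindqvist $11,980; Sato $31,960; Tam $14,870. Sum = $89,240.
No rounding difference to absorb.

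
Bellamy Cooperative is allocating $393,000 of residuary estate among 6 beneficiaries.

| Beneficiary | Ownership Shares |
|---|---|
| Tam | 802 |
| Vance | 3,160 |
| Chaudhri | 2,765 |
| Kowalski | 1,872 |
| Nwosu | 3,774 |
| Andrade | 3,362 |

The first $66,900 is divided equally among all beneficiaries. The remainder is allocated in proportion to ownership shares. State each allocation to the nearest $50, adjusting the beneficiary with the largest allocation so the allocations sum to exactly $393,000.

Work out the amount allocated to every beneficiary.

Tam: $27,750 · Vance: $76,650 · Chaudhri: $68,450 · Kowalski: $49,950 · Nwosu: $89,350 · Andrade: $80,850

Equal tier: $66,900 ÷ 6 = $11,150 apiece.
Remainder $326,100 by ownership shares (total 15,735): Tam 16,621.05 → $16,600; Vance 65,489.42 → $65,500; Chaudhri 57,303.24 → $57,300; Kowalski 38,796.26 → $38,800; Nwosu 78,214.26 → $78,200; Andrade 69,675.77 → $69,700.
Totals: Tam $11,150 + $16,600 = $27,750; Vance $11,150 + $65,500 = $76,650; Chaudhri $11,150 + $57,300 = $68,450; Kowalski $11,150 + $38,800 = $49,950; Nwosu $11,150 + $78,200 = $89,350; Andrade $11,150 + $69,700 = $80,850.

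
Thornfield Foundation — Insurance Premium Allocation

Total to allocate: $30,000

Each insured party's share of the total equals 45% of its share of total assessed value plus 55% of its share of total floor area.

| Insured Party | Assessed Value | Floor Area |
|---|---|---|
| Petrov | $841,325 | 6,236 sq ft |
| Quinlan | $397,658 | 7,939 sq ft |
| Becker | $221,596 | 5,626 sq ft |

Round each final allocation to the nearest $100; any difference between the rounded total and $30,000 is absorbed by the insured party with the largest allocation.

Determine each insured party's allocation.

Totals — assessed value 1,460,579, floor area 19,801.
Composite weights (45% assessed value + 55% floor area): Petrov 0.4324; Quinlan 0.3430; Becker 0.2245.
Pro-rata amounts: Petrov 12,972.70; Quinlan 10,291.02; Becker 6,736.29.
After rounding ($100): Petrov $13,000; Quinlan $10,300; Becker $6,700. Sum = $30,000.
Sum already equals the total — no adjustment.

Petrov: $13,000; Quinlan: $10,300; Becker: $6,700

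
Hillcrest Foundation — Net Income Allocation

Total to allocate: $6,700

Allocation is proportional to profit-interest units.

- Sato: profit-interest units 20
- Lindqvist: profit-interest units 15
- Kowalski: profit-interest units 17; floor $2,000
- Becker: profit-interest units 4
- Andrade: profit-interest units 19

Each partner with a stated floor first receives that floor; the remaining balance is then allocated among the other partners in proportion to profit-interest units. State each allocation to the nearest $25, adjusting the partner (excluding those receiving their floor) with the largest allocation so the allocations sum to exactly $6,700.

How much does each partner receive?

Sato: $1,600 | Lindqvist: $1,225 | Kowalski: $2,000 | Becker: $325 | Andrade: $1,550

Minimums first: Kowalski $2,000. Remaining pool $4,700.
Remaining pool split over remaining profit-interest units 58: Sato 1,620.69 → $1,625; Lindqvist 1,215.52 → $1,225; Becker 324.14 → $325; Andrade 1,539.66 → $1,550.
Rounding difference −$25 applied to Sato → $1,600.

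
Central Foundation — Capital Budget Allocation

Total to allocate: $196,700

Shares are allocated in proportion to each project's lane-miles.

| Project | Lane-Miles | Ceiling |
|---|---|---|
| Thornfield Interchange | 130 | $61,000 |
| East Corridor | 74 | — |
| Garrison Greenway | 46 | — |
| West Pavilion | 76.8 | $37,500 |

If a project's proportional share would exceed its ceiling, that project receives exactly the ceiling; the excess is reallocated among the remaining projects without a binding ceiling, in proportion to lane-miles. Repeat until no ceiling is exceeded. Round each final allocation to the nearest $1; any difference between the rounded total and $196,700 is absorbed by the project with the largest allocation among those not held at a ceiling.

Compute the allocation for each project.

Total lane-miles = 326.8.
Unconstrained shares: Thornfield Interchange 78,246.63; East Corridor 44,540.39; Garrison Greenway 27,687.27; West Pavilion 46,225.70.
Capped: Thornfield Interchange ($61,000), West Pavilion ($37,500); remaining pool $98,200 reallocated over remaining lane-miles 120.
Redistributed shares: East Corridor 60,556.67 → $60,557; Garrison Greenway 37,643.33 → $37,643.

Thornfield Interchange: $61,000 | East Corridor: $60,557 | Garrison Greenway: $37,643 | West Pavilion: $37,500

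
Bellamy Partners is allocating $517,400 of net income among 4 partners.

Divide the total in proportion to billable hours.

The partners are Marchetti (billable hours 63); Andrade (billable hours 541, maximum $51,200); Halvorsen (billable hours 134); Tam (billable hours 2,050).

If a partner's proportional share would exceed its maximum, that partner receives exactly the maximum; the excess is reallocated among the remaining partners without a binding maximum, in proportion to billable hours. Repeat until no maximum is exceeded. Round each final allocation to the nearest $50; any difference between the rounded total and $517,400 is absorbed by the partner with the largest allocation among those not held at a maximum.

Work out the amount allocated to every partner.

Marchetti: $13,050; Andrade: $51,200; Halvorsen: $27,800; Tam: $425,350

Total billable hours = 2,788.
Unconstrained shares: Marchetti 11,691.61; Andrade 100,399.35; Halvorsen 24,867.86; Tam 380,441.18.
Held at cap: Andrade ($51,200); remaining pool $466,200 reallocated over remaining billable hours 2,247.
Shares after redistribution: Marchetti 13,071.03 → $13,050; Halvorsen 27,801.87 → $27,800; Tam 425,327.10 → $425,350.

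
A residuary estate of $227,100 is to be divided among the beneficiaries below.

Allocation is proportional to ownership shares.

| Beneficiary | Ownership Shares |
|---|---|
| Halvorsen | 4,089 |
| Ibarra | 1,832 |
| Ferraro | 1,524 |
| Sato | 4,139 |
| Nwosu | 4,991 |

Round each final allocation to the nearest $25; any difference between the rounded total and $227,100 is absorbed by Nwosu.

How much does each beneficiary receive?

Ownership shares total: 16,575.
Proportional shares: Halvorsen 4,089/16,575 × $227,100 = 56,024.85; Ibarra 1,832/16,575 × $227,100 = 25,100.89; Ferraro 1,524/16,575 × $227,100 = 20,880.87; Sato 4,139/16,575 × $227,100 = 56,709.92; Nwosu 4,991/16,575 × $227,100 = 68,383.48.
At nearest $25: Halvorsen $56,025; Ibarra $25,100; Ferraro $20,875; Sato $56,700; Nwosu $68,375. Sum = $227,075.
Difference $227,100 − $227,075 = +$25 applied to Nwosu: Nwosu becomes $68,400.

Halvorsen: $56,025; Ibarra: $25,100; Ferraro: $20,875; Sato: $56,700; Nwosu: $68,400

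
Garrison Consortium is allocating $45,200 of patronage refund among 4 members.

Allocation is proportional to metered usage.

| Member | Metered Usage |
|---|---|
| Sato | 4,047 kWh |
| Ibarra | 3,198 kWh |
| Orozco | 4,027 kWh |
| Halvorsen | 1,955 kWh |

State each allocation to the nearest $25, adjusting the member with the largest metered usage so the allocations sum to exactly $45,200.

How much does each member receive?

Sato: $13,850; Ibarra: $10,925; Orozco: $13,750; Halvorsen: $6,675

Total metered usage = 13,227.
Proportional shares: Sato 4,047/13,227 × $45,200 = 13,829.62; Ibarra 3,198/13,227 × $45,200 = 10,928.37; Orozco 4,027/13,227 × $45,200 = 13,761.28; Halvorsen 1,955/13,227 × $45,200 = 6,680.73.
After rounding ($25): Sato $13,825; Ibarra $10,925; Orozco $13,750; Halvorsen $6,675. Sum = $45,175.
Difference $45,200 − $45,175 = +$25 applied to largest metered usage (Sato): Sato becomes $13,850.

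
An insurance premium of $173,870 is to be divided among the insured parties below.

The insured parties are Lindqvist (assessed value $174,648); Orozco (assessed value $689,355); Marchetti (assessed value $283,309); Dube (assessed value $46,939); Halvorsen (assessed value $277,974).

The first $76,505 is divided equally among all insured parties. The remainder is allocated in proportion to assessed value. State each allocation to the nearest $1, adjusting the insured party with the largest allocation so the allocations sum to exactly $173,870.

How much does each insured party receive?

Lindqvist: $26,851 | Orozco: $60,891 | Marchetti: $34,038 | Dube: $18,405 | Halvorsen: $33,685

$76,505 shared equally gives $15,301 per insured party.
Remainder $97,365 by assessed value (total 1,472,225): Lindqvist 11,550.27 → $11,550; Orozco 45,590.21 → $45,590; Marchetti 18,736.53 → $18,737; Dube 3,104.29 → $3,104; Halvorsen 18,383.70 → $18,384.
Totals: Lindqvist $15,301 + $11,550 = $26,851; Orozco $15,301 + $45,590 = $60,891; Marchetti $15,301 + $18,737 = $34,038; Dube $15,301 + $3,104 = $18,405; Halvorsen $15,301 + $18,384 = $33,685.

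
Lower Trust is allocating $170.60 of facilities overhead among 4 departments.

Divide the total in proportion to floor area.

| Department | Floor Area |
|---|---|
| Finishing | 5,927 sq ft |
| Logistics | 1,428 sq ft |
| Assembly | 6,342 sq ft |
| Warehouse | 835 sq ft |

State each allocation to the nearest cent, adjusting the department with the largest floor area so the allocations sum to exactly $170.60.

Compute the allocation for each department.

Total floor area = 5,927 + 1,428 + 6,342 + 835 = 14,532.
Pro-rata amounts: Finishing 69.5807; Logistics 16.7642; Assembly 74.4526; Warehouse 9.8026.
After rounding (cent): Finishing $69.58; Logistics $16.76; Assembly $74.45; Warehouse $9.80. Sum = $170.59.
Difference $170.60 − $170.59 = +$0.01 applied to largest floor area (Assembly): Assembly becomes $74.46.

Finishing: $69.58; Logistics: $16.76; Assembly: $74.46; Warehouse: $9.80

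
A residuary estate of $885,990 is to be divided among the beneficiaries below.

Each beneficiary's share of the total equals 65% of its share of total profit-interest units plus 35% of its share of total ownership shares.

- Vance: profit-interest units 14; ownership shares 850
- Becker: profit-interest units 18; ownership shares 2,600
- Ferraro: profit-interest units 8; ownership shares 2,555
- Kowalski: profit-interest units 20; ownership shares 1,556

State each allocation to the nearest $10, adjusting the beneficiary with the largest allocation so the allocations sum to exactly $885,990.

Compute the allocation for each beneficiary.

Vance: $169,240; Becker: $279,400; Ferraro: $181,570; Kowalski: $255,780

Totals — profit-interest units 60, ownership shares 7,561.
Blended shares (65% profit-interest units + 35% ownership shares): Vance 0.1910; Becker 0.3154; Ferraro 0.2049; Kowalski 0.2887.
Unrounded shares: Vance 169,235.89; Becker 279,400.89; Ferraro 181,573.07; Kowalski 255,780.15.
At nearest $10: Vance $169,240; Becker $279,400; Ferraro $181,570; Kowalski $255,780. Sum = $885,990.
Sum already equals the total — no adjustment.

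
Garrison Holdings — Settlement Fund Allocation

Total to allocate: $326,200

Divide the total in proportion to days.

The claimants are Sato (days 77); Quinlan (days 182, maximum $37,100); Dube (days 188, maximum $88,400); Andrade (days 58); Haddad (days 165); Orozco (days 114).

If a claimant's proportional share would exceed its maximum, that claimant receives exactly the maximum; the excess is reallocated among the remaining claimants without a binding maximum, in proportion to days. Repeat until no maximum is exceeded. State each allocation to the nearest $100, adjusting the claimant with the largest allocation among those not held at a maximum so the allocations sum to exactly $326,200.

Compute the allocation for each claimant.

Total days = 784.
Unconstrained shares: Sato 32,037.50; Quinlan 75,725.00; Dube 78,221.43; Andrade 24,132.14; Haddad 68,651.79; Orozco 47,432.14.
Held at cap: Quinlan ($37,100); residual $289,100 reallocated over remaining days 602.
Held at cap: Dube ($88,400); residual $200,700 reallocated over remaining days 414.
Redistributed shares: Sato 37,328.26 → $37,300; Andrade 28,117.39 → $28,100; Haddad 79,989.13 → $80,000; Orozco 55,265.22 → $55,300.

Sato: $37,300 · Quinlan: $37,100 · Dube: $88,400 · Andrade: $28,100 · Haddad: $80,000 · Orozco: $55,300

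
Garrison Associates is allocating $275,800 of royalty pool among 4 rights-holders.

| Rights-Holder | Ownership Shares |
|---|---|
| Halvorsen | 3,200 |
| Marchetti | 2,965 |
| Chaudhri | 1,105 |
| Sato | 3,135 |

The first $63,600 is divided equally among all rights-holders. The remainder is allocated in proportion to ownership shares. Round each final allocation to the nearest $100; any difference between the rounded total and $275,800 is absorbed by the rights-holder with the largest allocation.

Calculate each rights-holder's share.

Halvorsen: $81,200; Marchetti: $76,400; Chaudhri: $38,400; Sato: $79,800

First tranche $63,600 split equally: $15,900 each.
Remainder $212,200 by ownership shares (total 10,405): Halvorsen 65,260.93 → $65,300; Marchetti 60,468.33 → $60,500; Chaudhri 22,535.42 → $22,500; Sato 63,935.32 → $63,900.
Totals: Halvorsen $15,900 + $65,300 = $81,200; Marchetti $15,900 + $60,500 = $76,400; Chaudhri $15,900 + $22,500 = $38,400; Sato $15,900 + $63,900 = $79,800.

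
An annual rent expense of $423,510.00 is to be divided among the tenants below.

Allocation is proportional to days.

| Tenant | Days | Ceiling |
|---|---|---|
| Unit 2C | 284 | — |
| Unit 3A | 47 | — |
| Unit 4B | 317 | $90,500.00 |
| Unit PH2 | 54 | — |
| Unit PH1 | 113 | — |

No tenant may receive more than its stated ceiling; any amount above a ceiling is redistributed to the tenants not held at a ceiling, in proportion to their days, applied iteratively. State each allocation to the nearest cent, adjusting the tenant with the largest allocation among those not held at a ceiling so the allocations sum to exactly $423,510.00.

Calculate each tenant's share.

Sum of days: 815.
Proportional shares (ignoring caps): Unit 2C 147,578.9448; Unit 3A 24,423.2761; Unit 4B 164,727.2025; Unit PH2 28,060.7853; Unit PH1 58,719.7914.
Held at cap: Unit 4B ($90,500.00); balance $333,010.00 reallocated over remaining days 498.
Remaining shares: Unit 2C 189,909.3173 → $189,909.32; Unit 3A 31,428.6546 → $31,428.65; Unit PH2 36,109.5181 → $36,109.52; Unit PH1 75,562.5100 → $75,562.51.

Unit 2C: $189,909.32 | Unit 3A: $31,428.65 | Unit 4B: $90,500.00 | Unit PH2: $36,109.52 | Unit PH1: $75,562.51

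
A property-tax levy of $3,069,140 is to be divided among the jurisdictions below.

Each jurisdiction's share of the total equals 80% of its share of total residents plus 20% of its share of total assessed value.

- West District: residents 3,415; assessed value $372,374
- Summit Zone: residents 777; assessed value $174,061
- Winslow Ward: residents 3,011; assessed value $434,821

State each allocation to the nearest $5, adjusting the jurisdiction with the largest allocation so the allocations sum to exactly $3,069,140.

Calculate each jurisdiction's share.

West District: $1,397,020 · Summit Zone: $373,745 · Winslow Ward: $1,298,375

Totals — residents 7,203, assessed value 981,256.
Blended shares (80% residents + 20% assessed value): West District 0.4552; Summit Zone 0.1218; Winslow Ward 0.4230.
Raw shares: West District 1,397,022.90; Summit Zone 373,743.17; Winslow Ward 1,298,373.93.
At nearest $5: West District $1,397,025; Summit Zone $373,745; Winslow Ward $1,298,375. Sum = $3,069,145.
Difference $3,069,140 − $3,069,145 = −$5 applied to largest allocation (West District): West District becomes $1,397,020.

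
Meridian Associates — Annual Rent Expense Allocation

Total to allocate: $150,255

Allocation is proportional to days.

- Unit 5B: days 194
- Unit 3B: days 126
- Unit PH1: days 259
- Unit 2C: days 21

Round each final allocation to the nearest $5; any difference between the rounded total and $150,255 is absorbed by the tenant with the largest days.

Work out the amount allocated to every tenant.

Total days = 194 + 126 + 259 + 21 = 600.
Raw shares: Unit 5B 48,582.45; Unit 3B 31,553.55; Unit PH1 64,860.07; Unit 2C 5,258.93.
After rounding ($5): Unit 5B $48,580; Unit 3B $31,555; Unit PH1 $64,860; Unit 2C $5,260. Sum = $150,255.
Rounded total matches; no reconciliation needed.

Unit 5B: $48,580 · Unit 3B: $31,555 · Unit PH1: $64,860 · Unit 2C: $5,260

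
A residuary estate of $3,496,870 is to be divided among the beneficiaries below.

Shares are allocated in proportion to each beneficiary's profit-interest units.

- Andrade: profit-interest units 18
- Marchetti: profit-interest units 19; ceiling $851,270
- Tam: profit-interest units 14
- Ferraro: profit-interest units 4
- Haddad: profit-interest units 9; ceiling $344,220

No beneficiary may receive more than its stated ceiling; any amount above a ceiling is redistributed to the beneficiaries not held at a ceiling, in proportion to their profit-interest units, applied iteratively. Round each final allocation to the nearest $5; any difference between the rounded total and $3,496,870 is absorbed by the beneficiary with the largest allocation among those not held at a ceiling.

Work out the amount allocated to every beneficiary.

Profit-interest units total: 64.
Unconstrained shares: Andrade 983,494.69; Marchetti 1,038,133.28; Tam 764,940.31; Ferraro 218,554.38; Haddad 491,747.34.
Held at cap: Marchetti ($851,270), Haddad ($344,220); residual $2,301,380 reallocated over remaining profit-interest units 36.
Shares after redistribution: Andrade 1,150,690.00 → $1,150,690; Tam 894,981.11 → $894,980; Ferraro 255,708.89 → $255,710.

Andrade: $1,150,690 · Marchetti: $851,270 · Tam: $894,980 · Ferraro: $255,710 · Haddad: $344,220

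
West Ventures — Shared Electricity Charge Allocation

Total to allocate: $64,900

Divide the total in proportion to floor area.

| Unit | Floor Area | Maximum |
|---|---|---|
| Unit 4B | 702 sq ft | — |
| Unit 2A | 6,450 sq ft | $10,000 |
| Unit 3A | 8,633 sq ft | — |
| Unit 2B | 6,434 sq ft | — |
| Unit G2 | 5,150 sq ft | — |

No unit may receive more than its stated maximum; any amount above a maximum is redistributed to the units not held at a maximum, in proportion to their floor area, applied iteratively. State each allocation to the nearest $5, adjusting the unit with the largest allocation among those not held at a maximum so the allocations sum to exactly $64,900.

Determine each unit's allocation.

Floor area total: 27,369.
Proportional shares (ignoring caps): Unit 4B 1,664.65; Unit 2A 15,294.86; Unit 3A 20,471.40; Unit 2B 15,256.92; Unit G2 12,212.17.
Capped: Unit 2A ($10,000); residual $54,900 reallocated over remaining floor area 20,919.
Shares after redistribution: Unit 4B 1,842.33 → $1,840; Unit 3A 22,656.52 → $22,655; Unit 2B 16,885.44 → $16,885; Unit G2 13,515.70 → $13,515.
Rounding difference +$5 applied to Unit 3A → $22,660.

Unit 4B: $1,840 | Unit 2A: $10,000 | Unit 3A: $22,660 | Unit 2B: $16,885 | Unit G2: $13,515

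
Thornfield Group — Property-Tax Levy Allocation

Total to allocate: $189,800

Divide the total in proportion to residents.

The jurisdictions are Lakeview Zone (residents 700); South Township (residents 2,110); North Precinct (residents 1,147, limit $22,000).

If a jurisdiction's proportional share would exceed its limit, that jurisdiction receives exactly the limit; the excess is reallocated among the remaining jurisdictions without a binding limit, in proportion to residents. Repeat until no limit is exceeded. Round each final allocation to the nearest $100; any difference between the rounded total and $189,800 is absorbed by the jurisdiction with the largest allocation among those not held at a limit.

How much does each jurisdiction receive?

Sum of residents: 3,957.
Proportional shares (ignoring caps): Lakeview Zone 33,575.94; South Township 101,207.48; North Precinct 55,016.58.
Held at cap: North Precinct ($22,000); balance $167,800 reallocated over remaining residents 2,810.
Remaining shares: Lakeview Zone 41,800.71 → $41,800; South Township 125,999.29 → $126,000.

Lakeview Zone: $41,800 | South Township: $126,000 | North Precinct: $22,000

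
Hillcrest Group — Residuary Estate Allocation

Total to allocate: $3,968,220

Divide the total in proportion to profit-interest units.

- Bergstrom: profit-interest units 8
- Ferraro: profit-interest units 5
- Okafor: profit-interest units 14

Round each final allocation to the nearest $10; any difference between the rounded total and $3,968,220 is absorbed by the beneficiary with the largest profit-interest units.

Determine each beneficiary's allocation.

Bergstrom: $1,175,770 | Ferraro: $734,860 | Okafor: $2,057,590

Combined profit-interest units = 27.
Proportional shares: Bergstrom 8/27 × $3,968,220 = 1,175,768.89; Ferraro 5/27 × $3,968,220 = 734,855.56; Okafor 14/27 × $3,968,220 = 2,057,595.56.
After rounding ($10): Bergstrom $1,175,770; Ferraro $734,860; Okafor $2,057,600. Sum = $3,968,230.
Difference $3,968,220 − $3,968,230 = −$10 applied to largest profit-interest units (Okafor): Okafor becomes $2,057,590.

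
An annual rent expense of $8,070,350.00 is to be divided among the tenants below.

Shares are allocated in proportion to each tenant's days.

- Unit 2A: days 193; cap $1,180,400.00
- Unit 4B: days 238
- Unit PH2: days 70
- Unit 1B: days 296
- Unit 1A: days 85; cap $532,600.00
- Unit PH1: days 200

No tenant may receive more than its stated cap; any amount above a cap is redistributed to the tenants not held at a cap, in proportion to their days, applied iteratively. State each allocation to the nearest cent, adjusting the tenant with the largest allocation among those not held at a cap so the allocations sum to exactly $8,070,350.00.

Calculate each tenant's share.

Combined days = 1,082.
Proportional shares (ignoring caps): Unit 2A 1,439,535.6285; Unit 4B 1,775,178.6506; Unit PH2 522,111.3678; Unit 1B 2,207,785.2126; Unit 1A 633,992.3752; Unit PH1 1,491,746.7652.
Cap binds for Unit 2A ($1,180,400.00), Unit 1A ($532,600.00); balance $6,357,350.00 reallocated over remaining days 804.
Remaining shares: Unit 4B 1,881,902.1144 → $1,881,902.11; Unit PH2 553,500.6219 → $553,500.62; Unit 1B 2,340,516.9154 → $2,340,516.92; Unit PH1 1,581,430.3483 → $1,581,430.35.

Unit 2A: $1,180,400.00 · Unit 4B: $1,881,902.11 · Unit PH2: $553,500.62 · Unit 1B: $2,340,516.92 · Unit 1A: $532,600.00 · Unit PH1: $1,581,430.35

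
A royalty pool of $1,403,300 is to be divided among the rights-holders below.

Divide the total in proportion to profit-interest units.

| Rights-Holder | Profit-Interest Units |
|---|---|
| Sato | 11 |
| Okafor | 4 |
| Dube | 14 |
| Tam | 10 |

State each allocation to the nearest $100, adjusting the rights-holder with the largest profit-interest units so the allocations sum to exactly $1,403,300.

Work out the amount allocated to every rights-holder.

Sum of profit-interest units: 39.
Pro-rata amounts: Sato 11/39 × $1,403,300 = 395,802.56; Okafor 4/39 × $1,403,300 = 143,928.21; Dube 14/39 × $1,403,300 = 503,748.72; Tam 10/39 × $1,403,300 = 359,820.51.
Rounded to nearest $100: Sato $395,800; Okafor $143,900; Dube $503,700; Tam $359,800. Sum = $1,403,200.
Difference $1,403,300 − $1,403,200 = +$100 applied to largest profit-interest units (Dube): Dube becomes $503,800.

Sato: $395,800; Okafor: $143,900; Dube: $503,800; Tam: $359,800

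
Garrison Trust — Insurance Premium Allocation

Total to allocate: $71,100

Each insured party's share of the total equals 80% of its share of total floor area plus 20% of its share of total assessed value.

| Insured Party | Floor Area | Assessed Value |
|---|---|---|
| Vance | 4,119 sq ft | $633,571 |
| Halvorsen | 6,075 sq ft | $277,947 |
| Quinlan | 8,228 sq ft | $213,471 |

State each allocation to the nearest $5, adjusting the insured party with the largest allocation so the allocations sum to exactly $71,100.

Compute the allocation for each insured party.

Vance: $20,725 | Halvorsen: $22,270 | Quinlan: $28,105

Totals — floor area 18,422, assessed value 1,124,989.
Combined weights (80% floor area + 20% assessed value): Vance 0.2915; Halvorsen 0.3132; Quinlan 0.3953.
Unrounded shares: Vance 20,726.29; Halvorsen 22,270.53; Quinlan 28,103.18.
After rounding ($5): Vance $20,725; Halvorsen $22,270; Quinlan $28,105. Sum = $71,100.
Sum already equals the total — no adjustment.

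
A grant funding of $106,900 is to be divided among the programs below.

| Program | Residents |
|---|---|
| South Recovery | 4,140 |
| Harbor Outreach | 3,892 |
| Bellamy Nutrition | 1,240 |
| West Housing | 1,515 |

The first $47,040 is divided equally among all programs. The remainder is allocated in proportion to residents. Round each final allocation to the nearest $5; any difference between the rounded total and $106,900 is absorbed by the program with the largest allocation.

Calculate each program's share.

Equal tier: $47,040 ÷ 4 = $11,760 apiece.
Remainder $59,860 by residents (total 10,787): South Recovery 22,973.99 → $22,975; Harbor Outreach 21,597.77 → $21,600; Bellamy Nutrition 6,881.10 → $6,880; West Housing 8,407.15 → $8,405.
Totals: South Recovery $11,760 + $22,975 = $34,735; Harbor Outreach $11,760 + $21,600 = $33,360; Bellamy Nutrition $11,760 + $6,880 = $18,640; West Housing $11,760 + $8,405 = $20,165.

South Recovery: $34,735 | Harbor Outreach: $33,360 | Bellamy Nutrition: $18,640 | West Housing: $20,165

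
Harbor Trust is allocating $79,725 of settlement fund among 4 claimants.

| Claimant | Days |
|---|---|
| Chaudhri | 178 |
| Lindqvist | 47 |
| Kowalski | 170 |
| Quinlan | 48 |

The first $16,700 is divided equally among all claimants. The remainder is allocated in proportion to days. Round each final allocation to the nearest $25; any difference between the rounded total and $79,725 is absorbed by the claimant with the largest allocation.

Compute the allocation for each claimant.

$16,700 shared equally gives $4,175 per claimant.
Remainder $63,025 by days (total 443): Chaudhri 25,323.81 → $25,325; Lindqvist 6,686.63 → $6,675; Kowalski 24,185.67 → $24,175; Quinlan 6,828.89 → $6,825.
Rounding difference +$25 on remainder applied to Chaudhri.
Totals: Chaudhri $4,175 + $25,350 = $29,525; Lindqvist $4,175 + $6,675 = $10,850; Kowalski $4,175 + $24,175 = $28,350; Quinlan $4,175 + $6,825 = $11,000.

Chaudhri: $29,525 | Lindqvist: $10,850 | Kowalski: $28,350 | Quinlan: $11,000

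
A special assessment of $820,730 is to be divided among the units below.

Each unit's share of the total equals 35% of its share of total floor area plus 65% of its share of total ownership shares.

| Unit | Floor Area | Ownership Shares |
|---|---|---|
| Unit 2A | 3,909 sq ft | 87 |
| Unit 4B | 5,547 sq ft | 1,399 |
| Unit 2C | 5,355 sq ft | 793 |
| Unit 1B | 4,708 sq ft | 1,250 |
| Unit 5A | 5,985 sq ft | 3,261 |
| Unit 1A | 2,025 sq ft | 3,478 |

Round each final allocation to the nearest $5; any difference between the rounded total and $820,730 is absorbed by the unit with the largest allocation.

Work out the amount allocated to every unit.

Totals — floor area 27,529, ownership shares 10,268.
Blended shares (35% floor area + 65% ownership shares): Unit 2A 0.0552; Unit 4B 0.1591; Unit 2C 0.1183; Unit 1B 0.1390; Unit 5A 0.2825; Unit 1A 0.2459.
Pro-rata amounts: Unit 2A 45,309.14; Unit 4B 130,566.13; Unit 2C 97,077.91; Unit 1B 114,070.15; Unit 5A 231,876.82; Unit 1A 201,829.85.
At nearest $5: Unit 2A $45,310; Unit 4B $130,565; Unit 2C $97,080; Unit 1B $114,070; Unit 5A $231,875; Unit 1A $201,830. Sum = $820,730.
No rounding difference to absorb.

Unit 2A: $45,310; Unit 4B: $130,565; Unit 2C: $97,080; Unit 1B: $114,070; Unit 5A: $231,875; Unit 1A: $201,830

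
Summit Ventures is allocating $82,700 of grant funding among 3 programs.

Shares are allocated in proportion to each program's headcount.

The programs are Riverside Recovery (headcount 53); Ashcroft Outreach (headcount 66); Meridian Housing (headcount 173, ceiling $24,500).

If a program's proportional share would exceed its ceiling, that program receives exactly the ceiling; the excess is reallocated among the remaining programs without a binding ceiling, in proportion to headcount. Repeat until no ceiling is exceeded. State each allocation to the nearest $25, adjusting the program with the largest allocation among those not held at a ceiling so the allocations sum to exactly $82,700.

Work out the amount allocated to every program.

Riverside Recovery: $25,925 · Ashcroft Outreach: $32,275 · Meridian Housing: $24,500

Sum of headcount: 292.
Unconstrained shares: Riverside Recovery 15,010.62; Ashcroft Outreach 18,692.47; Meridian Housing 48,996.92.
Cap binds for Meridian Housing ($24,500); residual $58,200 reallocated over remaining headcount 119.
Remaining shares: Riverside Recovery 25,921.01 → $25,925; Ashcroft Outreach 32,278.99 → $32,275.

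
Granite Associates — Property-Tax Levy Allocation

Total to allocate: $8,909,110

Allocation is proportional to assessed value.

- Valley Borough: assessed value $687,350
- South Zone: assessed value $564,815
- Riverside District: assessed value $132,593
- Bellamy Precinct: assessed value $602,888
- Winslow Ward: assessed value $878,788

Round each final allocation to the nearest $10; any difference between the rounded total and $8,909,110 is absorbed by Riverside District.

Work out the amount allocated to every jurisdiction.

Valley Borough: $2,136,340 | South Zone: $1,755,490 | Riverside District: $412,120 | Bellamy Precinct: $1,873,820 | Winslow Ward: $2,731,340

Sum of assessed value: 2,866,434.
Proportional shares: Valley Borough 687,350/2,866,434 × $8,909,110 = 2,136,339.70; South Zone 564,815/2,866,434 × $8,909,110 = 1,755,490.96; Riverside District 132,593/2,866,434 × $8,909,110 = 412,109.83; Bellamy Precinct 602,888/2,866,434 × $8,909,110 = 1,873,824.94; Winslow Ward 878,788/2,866,434 × $8,909,110 = 2,731,344.58.
At nearest $10: Valley Borough $2,136,340; South Zone $1,755,490; Riverside District $412,110; Bellamy Precinct $1,873,820; Winslow Ward $2,731,340. Sum = $8,909,100.
Difference $8,909,110 − $8,909,100 = +$10 applied to Riverside District: Riverside District becomes $412,120.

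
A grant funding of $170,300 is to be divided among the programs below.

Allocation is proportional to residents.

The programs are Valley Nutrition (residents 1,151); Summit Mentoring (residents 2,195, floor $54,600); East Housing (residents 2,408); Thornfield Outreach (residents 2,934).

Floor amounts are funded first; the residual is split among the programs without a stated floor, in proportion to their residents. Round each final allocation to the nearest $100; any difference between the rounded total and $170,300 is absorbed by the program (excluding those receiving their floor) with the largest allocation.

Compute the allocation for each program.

Valley Nutrition: $20,500 | Summit Mentoring: $54,600 | East Housing: $42,900 | Thornfield Outreach: $52,300

Guaranteed amounts: Summit Mentoring $54,600. Balance $115,700.
Balance split over remaining residents 6,493: Valley Nutrition 20,509.89 → $20,500; East Housing 42,908.61 → $42,900; Thornfield Outreach 52,281.50 → $52,300.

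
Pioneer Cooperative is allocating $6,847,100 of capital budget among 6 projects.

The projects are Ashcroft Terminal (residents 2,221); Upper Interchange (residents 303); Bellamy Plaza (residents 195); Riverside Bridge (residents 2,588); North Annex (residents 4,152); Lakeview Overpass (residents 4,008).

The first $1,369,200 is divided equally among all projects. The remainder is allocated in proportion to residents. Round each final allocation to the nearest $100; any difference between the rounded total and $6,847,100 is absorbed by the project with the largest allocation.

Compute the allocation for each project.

$1,369,200 shared equally gives $228,200 per project.
Remainder $5,477,900 by residents (total 13,467): Ashcroft Terminal 903,424.36 → $903,400; Upper Interchange 123,249.70 → $123,200; Bellamy Plaza 79,319.11 → $79,300; Riverside Bridge 1,052,707.00 → $1,052,700; North Annex 1,688,886.97 → $1,688,900; Lakeview Overpass 1,630,312.85 → $1,630,300.
Rounding difference +$100 on remainder applied to North Annex.
Totals: Ashcroft Terminal $228,200 + $903,400 = $1,131,600; Upper Interchange $228,200 + $123,200 = $351,400; Bellamy Plaza $228,200 + $79,300 = $307,500; Riverside Bridge $228,200 + $1,052,700 = $1,280,900; North Annex $228,200 + $1,689,000 = $1,917,200; Lakeview Overpass $228,200 + $1,630,300 = $1,858,500.

Ashcroft Terminal: $1,131,600 | Upper Interchange: $351,400 | Bellamy Plaza: $307,500 | Riverside Bridge: $1,280,900 | North Annex: $1,917,200 | Lakeview Overpass: $1,858,500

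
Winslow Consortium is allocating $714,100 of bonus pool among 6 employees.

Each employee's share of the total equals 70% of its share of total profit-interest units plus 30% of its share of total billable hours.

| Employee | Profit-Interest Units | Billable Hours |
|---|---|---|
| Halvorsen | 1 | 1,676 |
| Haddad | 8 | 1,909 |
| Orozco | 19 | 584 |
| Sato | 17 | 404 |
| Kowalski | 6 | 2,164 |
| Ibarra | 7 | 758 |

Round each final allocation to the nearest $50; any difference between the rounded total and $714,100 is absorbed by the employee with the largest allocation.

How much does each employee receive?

Halvorsen: $56,500 · Haddad: $123,500 · Orozco: $180,500 · Sato: $158,050 · Kowalski: $113,550 · Ibarra: $82,000

Totals — profit-interest units 58, billable hours 7,495.
Blended shares (70% profit-interest units + 30% billable hours): Halvorsen 0.0792; Haddad 0.1730; Orozco 0.2527; Sato 0.2213; Kowalski 0.1590; Ibarra 0.1148.
Raw shares: Halvorsen 56,523.65; Haddad 123,512.64; Orozco 180,443.02; Sato 158,061.18; Kowalski 113,564.42; Ibarra 81,995.09.
At nearest $50: Halvorsen $56,500; Haddad $123,500; Orozco $180,450; Sato $158,050; Kowalski $113,550; Ibarra $82,000. Sum = $714,050.
Difference $714,100 − $714,050 = +$50 applied to largest allocation (Orozco): Orozco becomes $180,500.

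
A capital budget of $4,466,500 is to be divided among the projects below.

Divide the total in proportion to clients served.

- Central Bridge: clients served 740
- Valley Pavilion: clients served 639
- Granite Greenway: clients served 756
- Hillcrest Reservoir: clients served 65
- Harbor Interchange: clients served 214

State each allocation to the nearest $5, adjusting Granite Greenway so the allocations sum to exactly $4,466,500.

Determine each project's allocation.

Central Bridge: $1,369,185 | Valley Pavilion: $1,182,310 | Granite Greenway: $1,398,785 | Hillcrest Reservoir: $120,265 | Harbor Interchange: $395,955

Total clients served = 2,414.
Proportional shares: Central Bridge 740/2,414 × $4,466,500 = 1,369,183.93; Valley Pavilion 639/2,414 × $4,466,500 = 1,182,308.82; Granite Greenway 756/2,414 × $4,466,500 = 1,398,787.90; Hillcrest Reservoir 65/2,414 × $4,466,500 = 120,266.16; Harbor Interchange 214/2,414 × $4,466,500 = 395,953.19.
Rounded to nearest $5: Central Bridge $1,369,185; Valley Pavilion $1,182,310; Granite Greenway $1,398,790; Hillcrest Reservoir $120,265; Harbor Interchange $395,955. Sum = $4,466,505.
Difference $4,466,500 − $4,466,505 = −$5 applied to Granite Greenway: Granite Greenway becomes $1,398,785.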